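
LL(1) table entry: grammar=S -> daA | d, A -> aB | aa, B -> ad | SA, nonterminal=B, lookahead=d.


For [B, d]: 'd' ∈ FIRST(SA)
Entry: B -> SA


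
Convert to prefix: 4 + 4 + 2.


left-to-right (same/higher precedence on left): tree is (+ (+ 4 4) 2)
Prefix: + + 4 4 2


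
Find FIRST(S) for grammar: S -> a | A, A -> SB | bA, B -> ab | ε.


Per alternative of S: FIRST(a) = {a}; FIRST(A) = {a, b}
FIRST(S) = {a, b}


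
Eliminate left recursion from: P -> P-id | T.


Left-recursive alternatives: P-id; non-recursive: T
Introduce P': P -> TP', P' -> -idP' | ε


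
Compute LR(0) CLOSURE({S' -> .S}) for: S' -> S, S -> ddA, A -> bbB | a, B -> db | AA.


Start: S' -> .S
For each item with dot before a nonterminal B, add B -> .γ for every B-production
Closure: [S' -> .S, S -> .ddA]


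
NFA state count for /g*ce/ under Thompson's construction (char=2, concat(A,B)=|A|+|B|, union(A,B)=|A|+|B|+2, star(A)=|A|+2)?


Syntax tree has 3 char leaf(s), 0 union(s), 1 star(s)
chars contribute 3×2 = 6; each union adds +2; each star adds +2
Total: 6 + 0 + 2 = 8 states


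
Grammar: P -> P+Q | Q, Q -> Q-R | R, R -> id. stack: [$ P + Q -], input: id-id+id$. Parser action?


no handle; shift 'id'
Action: shift


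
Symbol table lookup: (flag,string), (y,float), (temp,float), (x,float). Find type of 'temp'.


Lookup 'temp' → type float


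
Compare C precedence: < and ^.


'<' is relational (level 7); '^' is bitwise XOR (level 4)
Higher level binds tighter
'<' has higher precedence than '^'


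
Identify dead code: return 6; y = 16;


statement follows a return and is unreachable
Dead: 'y = 16'


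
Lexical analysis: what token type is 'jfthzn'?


Pattern: letter/underscore followed by alphanumerics, not a keyword
Type: IDENTIFIER


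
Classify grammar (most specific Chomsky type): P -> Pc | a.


Left-linear: every RHS is a terminal or one nonterminal followed by a terminal
Classification: Type 3 (Regular)


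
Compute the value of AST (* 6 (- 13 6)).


Evaluate inner: (- 13 6) = 7
Evaluate root: (* 6 7) = 42
Result: 42


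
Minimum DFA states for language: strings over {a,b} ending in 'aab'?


Track the longest suffix of input matching a prefix of 'aab': 4 classes (prefixes of length 0..3)
Minimal DFA: 4 states


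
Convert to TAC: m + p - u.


Break into single-operator statements:
t1 = m + p
t2 = t1 - u


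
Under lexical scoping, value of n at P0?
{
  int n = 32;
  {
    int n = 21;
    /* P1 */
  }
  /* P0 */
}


n declared in the same block as P0
n = 32


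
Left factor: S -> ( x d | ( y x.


Common prefix: '('
Factored: S -> ( S', S' -> x d | y x


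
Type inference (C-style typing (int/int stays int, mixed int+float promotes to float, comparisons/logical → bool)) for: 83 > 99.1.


Operand types: int > float
Rule: comparison yields bool
Result type: bool


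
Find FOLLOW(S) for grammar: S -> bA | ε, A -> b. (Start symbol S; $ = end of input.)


$ ∈ FOLLOW(S). For each A -> αBβ: add FIRST(β)\{ε} to FOLLOW(B); if β nullable, add FOLLOW(A).
FOLLOW(S) = {$}


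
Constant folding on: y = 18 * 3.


18 * 3 = 54 at compile time
Optimized: y = 54


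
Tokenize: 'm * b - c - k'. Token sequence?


Scan left to right, longest-match per lexeme
Tokens: ID(m), OP(*), ID(b), OP(-), ID(c), OP(-), ID(k)


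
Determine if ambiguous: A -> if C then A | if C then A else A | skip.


dangling else: 'if C then if C then skip else skip' parses two ways
Ambiguous


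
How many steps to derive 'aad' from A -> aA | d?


Derivation: A => aA => aaA => aad
Steps: 3


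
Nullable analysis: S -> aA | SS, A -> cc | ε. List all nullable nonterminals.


A nonterminal is nullable iff some alternative derives ε (directly, or every symbol in it is nullable)
Nullable: {A}


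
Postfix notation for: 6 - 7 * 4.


* has higher precedence, evaluate 7*4 first
Postfix: 6 7 4 * -


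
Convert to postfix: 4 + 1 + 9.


Left to right (same or higher precedence on left)
Postfix: 4 1 + 9 +


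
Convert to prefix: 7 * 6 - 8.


left-to-right (same/higher precedence on left): tree is (- (* 7 6) 8)
Prefix: - * 7 6 8


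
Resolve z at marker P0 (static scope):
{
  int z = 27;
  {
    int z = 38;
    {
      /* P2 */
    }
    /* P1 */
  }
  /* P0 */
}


z declared in the same block as P0
z = 27


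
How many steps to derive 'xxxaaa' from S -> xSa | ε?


Derivation: S => xSa => xxSaa => xxxSaaa => xxxaaa
Steps: 4


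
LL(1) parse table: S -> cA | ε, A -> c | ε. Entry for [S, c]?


For [S, c]: 'c' ∈ FIRST(cA)
Entry: S -> cA


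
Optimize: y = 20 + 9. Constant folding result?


20 + 9 = 29 at compile time
Optimized: y = 29


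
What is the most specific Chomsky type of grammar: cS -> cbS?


LHS has context (more than one symbol) and |LHS| ≤ |RHS|
Classification: Type 1 (Context-Sensitive)


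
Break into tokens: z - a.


Scan left to right, longest-match per lexeme
Tokens: ID(z), OP(-), ID(a)


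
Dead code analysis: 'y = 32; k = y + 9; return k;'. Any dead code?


y is read by k's definition; k is returned
No dead code


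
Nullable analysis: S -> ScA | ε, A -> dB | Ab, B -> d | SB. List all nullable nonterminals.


A nonterminal is nullable iff some alternative derives ε (directly, or every symbol in it is nullable)
Nullable: {S}


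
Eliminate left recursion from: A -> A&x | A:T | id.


Left-recursive alternatives: A&x, A:T; non-recursive: id
Introduce A': A -> idA', A' -> &xA' | :TA' | ε


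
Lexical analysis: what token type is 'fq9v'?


Pattern: letter/underscore followed by alphanumerics, not a keyword
Type: IDENTIFIER


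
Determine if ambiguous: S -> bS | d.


right-linear, alternatives start with distinct terminals 'b' vs 'd': unique leftmost derivation
Unambiguous


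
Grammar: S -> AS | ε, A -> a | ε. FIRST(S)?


Per alternative of S: FIRST(AS) = {a, ε}; FIRST(ε) = {ε}
FIRST(S) = {a, ε}


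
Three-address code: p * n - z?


Break into single-operator statements:
t1 = p * n
t2 = t1 - z


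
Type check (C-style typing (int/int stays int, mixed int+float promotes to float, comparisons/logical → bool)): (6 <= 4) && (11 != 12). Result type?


Operand types: bool && bool
Rule: logical operators take bool operands and yield bool
Result type: bool


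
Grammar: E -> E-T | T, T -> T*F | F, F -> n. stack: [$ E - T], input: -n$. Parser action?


handle 'E-T' on top; lookahead ∈ FOLLOW(E) = {-, $}
Action: reduce (E -> E-T)


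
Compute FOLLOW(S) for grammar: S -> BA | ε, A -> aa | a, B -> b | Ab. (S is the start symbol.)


$ ∈ FOLLOW(S). For each A -> αBβ: add FIRST(β)\{ε} to FOLLOW(B); if β nullable, add FOLLOW(A).
FOLLOW(S) = {$}


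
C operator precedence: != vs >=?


'>=' is relational (level 7); '!=' is equality (level 6)
Higher level binds tighter
'>=' has higher precedence than '!='


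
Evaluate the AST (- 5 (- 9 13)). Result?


Evaluate inner: (- 9 13) = -4
Evaluate root: (- 5 -4) = 9
Result: 9


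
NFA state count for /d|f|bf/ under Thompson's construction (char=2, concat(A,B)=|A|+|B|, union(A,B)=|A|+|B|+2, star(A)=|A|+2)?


Syntax tree has 4 char leaf(s), 2 union(s), 0 star(s)
chars contribute 4×2 = 8; each union adds +2; each star adds +2
Total: 8 + 4 + 0 = 12 states


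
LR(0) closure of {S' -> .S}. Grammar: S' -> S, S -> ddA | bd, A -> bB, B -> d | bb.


Start: S' -> .S
For each item with dot before a nonterminal B, add B -> .γ for every B-production
Closure: [S' -> .S, S -> .ddA, S -> .bd]


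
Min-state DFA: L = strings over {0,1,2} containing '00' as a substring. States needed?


KMP-style automaton: 2 progress states + 1 absorbing accept = 3
Minimal DFA: 3 states


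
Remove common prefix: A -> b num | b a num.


Common prefix: 'b'
Factored: A -> b A', A' -> num | a num


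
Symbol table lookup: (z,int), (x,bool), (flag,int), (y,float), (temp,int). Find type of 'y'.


Lookup 'y' → type float


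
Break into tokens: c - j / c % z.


Scan left to right, longest-match per lexeme
Tokens: ID(c), OP(-), ID(j), OP(/), ID(c), OP(%), ID(z)


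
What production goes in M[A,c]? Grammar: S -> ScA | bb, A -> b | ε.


For [A, c]: ε is nullable and 'c' ∈ FOLLOW(A)
Entry: A -> ε


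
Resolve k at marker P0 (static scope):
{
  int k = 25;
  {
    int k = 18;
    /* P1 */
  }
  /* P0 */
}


k declared in the same block as P0
k = 25


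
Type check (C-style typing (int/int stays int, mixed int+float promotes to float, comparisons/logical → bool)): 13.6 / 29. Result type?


Operand types: float / int
Rule: mixed int/float promotes to float; int/int stays int
Result type: float


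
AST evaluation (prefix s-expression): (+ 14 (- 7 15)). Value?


Evaluate inner: (- 7 15) = -8
Evaluate root: (+ 14 -8) = 6
Result: 6


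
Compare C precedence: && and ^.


'^' is bitwise XOR (level 4); '&&' is logical AND (level 2)
Higher level binds tighter
'^' has higher precedence than '&&'


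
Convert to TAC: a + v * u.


Break into single-operator statements:
t1 = v * u
t2 = a + t1


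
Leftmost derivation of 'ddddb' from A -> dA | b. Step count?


Derivation: A => dA => ddA => dddA => ddddA => ddddb
Steps: 5


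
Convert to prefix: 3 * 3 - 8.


left-to-right (same/higher precedence on left): tree is (- (* 3 3) 8)
Prefix: - * 3 3 8


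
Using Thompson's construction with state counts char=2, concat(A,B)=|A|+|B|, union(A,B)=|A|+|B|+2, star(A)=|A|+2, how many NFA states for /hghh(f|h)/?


Syntax tree has 6 char leaf(s), 1 union(s), 0 star(s)
chars contribute 6×2 = 12; each union adds +2; each star adds +2
Total: 12 + 2 + 0 = 14 states


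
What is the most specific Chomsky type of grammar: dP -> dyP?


LHS has context (more than one symbol) and |LHS| ≤ |RHS|
Classification: Type 1 (Context-Sensitive)


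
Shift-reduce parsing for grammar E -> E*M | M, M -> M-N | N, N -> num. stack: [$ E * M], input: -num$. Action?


'-' can extend M; shift to build M -> M-N
Action: shift


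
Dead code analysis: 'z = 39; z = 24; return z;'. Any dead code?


first assignment to z is overwritten before any read
Dead: 'z = 39'


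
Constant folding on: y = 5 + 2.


5 + 2 = 7 at compile time
Optimized: y = 7


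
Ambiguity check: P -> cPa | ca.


balanced c^n…a^n: each string has a unique parse
Unambiguous


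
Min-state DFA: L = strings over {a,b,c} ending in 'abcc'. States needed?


Track the longest suffix of input matching a prefix of 'abcc': 5 classes (prefixes of length 0..4)
Minimal DFA: 5 states


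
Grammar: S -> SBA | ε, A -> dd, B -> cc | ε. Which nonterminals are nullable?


A nonterminal is nullable iff some alternative derives ε (directly, or every symbol in it is nullable)
Nullable: {B, S}


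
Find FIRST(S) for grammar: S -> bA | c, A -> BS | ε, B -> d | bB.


Per alternative of S: FIRST(bA) = {b}; FIRST(c) = {c}
FIRST(S) = {b, c}


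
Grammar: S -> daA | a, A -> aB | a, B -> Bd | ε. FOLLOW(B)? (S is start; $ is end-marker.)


$ ∈ FOLLOW(S). For each A -> αBβ: add FIRST(β)\{ε} to FOLLOW(B); if β nullable, add FOLLOW(A).
FOLLOW(B) = {$, d}


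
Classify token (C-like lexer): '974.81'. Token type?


Pattern: digits with a decimal point
Type: FLOAT_LITERAL


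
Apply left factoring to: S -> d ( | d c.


Common prefix: 'd'
Factored: S -> d S', S' -> ( | c


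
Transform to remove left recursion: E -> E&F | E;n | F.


Left-recursive alternatives: E&F, E;n; non-recursive: F
Introduce E': E -> FE', E' -> &FE' | ;nE' | ε


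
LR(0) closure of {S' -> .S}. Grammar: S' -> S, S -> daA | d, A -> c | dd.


Start: S' -> .S
For each item with dot before a nonterminal B, add B -> .γ for every B-production
Closure: [S' -> .S, S -> .daA, S -> .d]


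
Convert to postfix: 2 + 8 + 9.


Left to right (same or higher precedence on left)
Postfix: 2 8 + 9 +


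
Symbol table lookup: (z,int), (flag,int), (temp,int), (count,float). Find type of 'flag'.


Lookup 'flag' → type int


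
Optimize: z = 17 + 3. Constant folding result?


17 + 3 = 20 at compile time
Optimized: z = 20


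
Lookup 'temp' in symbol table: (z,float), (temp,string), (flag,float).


Lookup 'temp' → type string


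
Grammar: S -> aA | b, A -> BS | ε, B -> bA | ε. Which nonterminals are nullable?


A nonterminal is nullable iff some alternative derives ε (directly, or every symbol in it is nullable)
Nullable: {A, B}


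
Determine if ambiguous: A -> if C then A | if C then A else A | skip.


dangling else: 'if C then if C then skip else skip' parses two ways
Ambiguous


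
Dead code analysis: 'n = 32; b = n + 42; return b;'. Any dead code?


n is read by b's definition; b is returned
No dead code


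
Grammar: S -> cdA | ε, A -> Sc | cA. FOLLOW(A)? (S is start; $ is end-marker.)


$ ∈ FOLLOW(S). For each A -> αBβ: add FIRST(β)\{ε} to FOLLOW(B); if β nullable, add FOLLOW(A).
FOLLOW(A) = {$, c}


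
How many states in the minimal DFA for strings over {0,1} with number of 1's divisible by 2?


Track (count of 1) mod 2: states 0..1, accept at 0
Minimal DFA: 2 states


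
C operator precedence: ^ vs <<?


'<<' is shift (level 8); '^' is bitwise XOR (level 4)
Higher level binds tighter
'<<' has higher precedence than '^'


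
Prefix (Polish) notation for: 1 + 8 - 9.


left-to-right (same/higher precedence on left): tree is (- (+ 1 8) 9)
Prefix: - + 1 8 9


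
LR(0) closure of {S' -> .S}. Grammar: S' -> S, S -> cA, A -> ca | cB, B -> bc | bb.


Start: S' -> .S
For each item with dot before a nonterminal B, add B -> .γ for every B-production
Closure: [S' -> .S, S -> .cA]


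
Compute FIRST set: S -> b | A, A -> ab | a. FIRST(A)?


Per alternative of A: FIRST(ab) = {a}; FIRST(a) = {a}
FIRST(A) = {a}


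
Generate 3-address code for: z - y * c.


Break into single-operator statements:
t1 = y * c
t2 = z - t1


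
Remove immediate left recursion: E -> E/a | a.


Left-recursive alternatives: E/a; non-recursive: a
Introduce E': E -> aE', E' -> /aE' | ε


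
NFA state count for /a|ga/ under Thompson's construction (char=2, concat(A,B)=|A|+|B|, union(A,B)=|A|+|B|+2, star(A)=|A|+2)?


Syntax tree has 3 char leaf(s), 1 union(s), 0 star(s)
chars contribute 3×2 = 6; each union adds +2; each star adds +2
Total: 6 + 2 + 0 = 8 states


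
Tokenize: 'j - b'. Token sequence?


Scan left to right, longest-match per lexeme
Tokens: ID(j), OP(-), ID(b)


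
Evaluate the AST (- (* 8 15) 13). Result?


Evaluate inner: (* 8 15) = 120
Evaluate root: (- 120 13) = 107
Result: 107


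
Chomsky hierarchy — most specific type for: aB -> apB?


LHS has context (more than one symbol) and |LHS| ≤ |RHS|
Classification: Type 1 (Context-Sensitive)


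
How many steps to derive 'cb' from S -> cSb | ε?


Derivation: S => cSb => cb
Steps: 2


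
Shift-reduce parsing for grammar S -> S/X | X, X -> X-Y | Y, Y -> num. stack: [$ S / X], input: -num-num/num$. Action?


'-' can extend X; shift to build X -> X-Y
Action: shift


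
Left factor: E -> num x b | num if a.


Common prefix: 'num'
Factored: E -> num E', E' -> x b | if a


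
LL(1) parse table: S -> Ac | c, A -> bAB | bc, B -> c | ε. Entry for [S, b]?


For [S, b]: 'b' ∈ FIRST(Ac)
Entry: S -> Ac


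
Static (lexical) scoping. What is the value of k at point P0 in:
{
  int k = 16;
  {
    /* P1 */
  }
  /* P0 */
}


k declared in the same block as P0
k = 16


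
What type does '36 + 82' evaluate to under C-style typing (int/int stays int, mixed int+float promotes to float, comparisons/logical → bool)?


Operand types: int + int
Rule: mixed int/float promotes to float; int/int stays int
Result type: int


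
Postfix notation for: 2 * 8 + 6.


Left to right (same or higher precedence on left)
Postfix: 2 8 * 6 +


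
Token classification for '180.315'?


Pattern: digits with a decimal point
Type: FLOAT_LITERAL


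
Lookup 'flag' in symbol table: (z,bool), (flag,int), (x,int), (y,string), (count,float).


Lookup 'flag' → type int


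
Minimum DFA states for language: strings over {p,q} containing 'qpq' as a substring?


KMP-style automaton: 3 progress states + 1 absorbing accept = 4
Minimal DFA: 4 states


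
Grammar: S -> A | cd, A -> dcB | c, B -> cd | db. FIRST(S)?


Per alternative of S: FIRST(A) = {c, d}; FIRST(cd) = {c}
FIRST(S) = {c, d}


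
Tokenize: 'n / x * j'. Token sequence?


Scan left to right, longest-match per lexeme
Tokens: ID(n), OP(/), ID(x), OP(*), ID(j)


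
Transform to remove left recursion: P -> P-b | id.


Left-recursive alternatives: P-b; non-recursive: id
Introduce P': P -> idP', P' -> -bP' | ε


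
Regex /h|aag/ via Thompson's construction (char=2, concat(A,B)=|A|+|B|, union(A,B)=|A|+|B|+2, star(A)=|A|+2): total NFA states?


Syntax tree has 4 char leaf(s), 1 union(s), 0 star(s)
chars contribute 4×2 = 8; each union adds +2; each star adds +2
Total: 8 + 2 + 0 = 10 states


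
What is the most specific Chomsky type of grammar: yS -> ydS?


LHS has context (more than one symbol) and |LHS| ≤ |RHS|
Classification: Type 1 (Context-Sensitive)


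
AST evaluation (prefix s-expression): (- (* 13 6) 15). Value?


Evaluate inner: (* 13 6) = 78
Evaluate root: (- 78 15) = 63
Result: 63


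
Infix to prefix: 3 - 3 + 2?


left-to-right (same/higher precedence on left): tree is (+ (- 3 3) 2)
Prefix: + - 3 3 2


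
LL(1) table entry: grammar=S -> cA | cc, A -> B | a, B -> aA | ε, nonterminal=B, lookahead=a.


For [B, a]: 'a' ∈ FIRST(aA)
Entry: B -> aA


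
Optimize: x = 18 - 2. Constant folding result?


18 - 2 = 16 at compile time
Optimized: x = 16


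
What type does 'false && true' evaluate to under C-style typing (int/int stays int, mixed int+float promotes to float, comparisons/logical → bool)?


Operand types: bool && bool
Rule: logical operators take bool operands and yield bool
Result type: bool


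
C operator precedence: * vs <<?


'*' is multiplicative (level 10); '<<' is shift (level 8)
Higher level binds tighter
'*' has higher precedence than '<<'


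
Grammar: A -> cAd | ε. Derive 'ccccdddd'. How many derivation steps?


Derivation: A => cAd => ccAdd => cccAddd => ccccAdddd => ccccdddd
Steps: 5


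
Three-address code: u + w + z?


Break into single-operator statements:
t1 = u + w
t2 = t1 + z


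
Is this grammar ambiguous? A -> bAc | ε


balanced b^n…c^n: each string has a unique parse
Unambiguous


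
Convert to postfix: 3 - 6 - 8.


Left to right (same or higher precedence on left)
Postfix: 3 6 - 8 -


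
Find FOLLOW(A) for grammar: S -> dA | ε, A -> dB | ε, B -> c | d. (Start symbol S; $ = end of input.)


$ ∈ FOLLOW(S). For each A -> αBβ: add FIRST(β)\{ε} to FOLLOW(B); if β nullable, add FOLLOW(A).
FOLLOW(A) = {$}


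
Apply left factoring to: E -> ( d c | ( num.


Common prefix: '('
Factored: E -> ( E', E' -> d c | num


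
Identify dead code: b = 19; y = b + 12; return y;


b is read by y's definition; y is returned
No dead code


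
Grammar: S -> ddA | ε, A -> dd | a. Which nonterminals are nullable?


A nonterminal is nullable iff some alternative derives ε (directly, or every symbol in it is nullable)
Nullable: {S}


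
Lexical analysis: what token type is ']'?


Pattern: delimiter/punctuation
Type: PUNCTUATION


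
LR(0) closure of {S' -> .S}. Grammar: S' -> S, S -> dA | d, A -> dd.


Start: S' -> .S
For each item with dot before a nonterminal B, add B -> .γ for every B-production
Closure: [S' -> .S, S -> .dA, S -> .d]


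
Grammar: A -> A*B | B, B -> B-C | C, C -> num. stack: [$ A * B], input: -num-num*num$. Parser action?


'-' can extend B; shift to build B -> B-C
Action: shift


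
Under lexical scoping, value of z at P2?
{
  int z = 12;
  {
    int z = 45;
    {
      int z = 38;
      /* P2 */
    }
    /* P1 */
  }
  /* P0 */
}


z declared in the same block as P2
z = 38


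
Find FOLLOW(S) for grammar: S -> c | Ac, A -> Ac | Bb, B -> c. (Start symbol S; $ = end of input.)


$ ∈ FOLLOW(S). For each A -> αBβ: add FIRST(β)\{ε} to FOLLOW(B); if β nullable, add FOLLOW(A).
FOLLOW(S) = {$}


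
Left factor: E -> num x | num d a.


Common prefix: 'num'
Factored: E -> num E', E' -> x | d a


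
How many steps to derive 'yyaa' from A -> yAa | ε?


Derivation: A => yAa => yyAaa => yyaa
Steps: 3


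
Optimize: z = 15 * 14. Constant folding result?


15 * 14 = 210 at compile time
Optimized: z = 210


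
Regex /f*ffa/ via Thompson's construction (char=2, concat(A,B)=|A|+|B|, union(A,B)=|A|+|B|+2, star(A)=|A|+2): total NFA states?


Syntax tree has 4 char leaf(s), 0 union(s), 1 star(s)
chars contribute 4×2 = 8; each union adds +2; each star adds +2
Total: 8 + 0 + 2 = 10 states


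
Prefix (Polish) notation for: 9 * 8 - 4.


left-to-right (same/higher precedence on left): tree is (- (* 9 8) 4)
Prefix: - * 9 8 4


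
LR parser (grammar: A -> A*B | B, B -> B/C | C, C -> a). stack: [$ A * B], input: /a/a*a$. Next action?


'/' can extend B; shift to build B -> B/C
Action: shift


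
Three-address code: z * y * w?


Break into single-operator statements:
t1 = z * y
t2 = t1 * w


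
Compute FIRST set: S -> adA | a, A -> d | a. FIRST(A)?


Per alternative of A: FIRST(d) = {d}; FIRST(a) = {a}
FIRST(A) = {a, d}


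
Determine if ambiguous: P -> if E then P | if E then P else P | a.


dangling else: 'if E then if E then a else a' parses two ways
Ambiguous


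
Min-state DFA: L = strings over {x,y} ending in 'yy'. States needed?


Track the longest suffix of input matching a prefix of 'yy': 3 classes (prefixes of length 0..2)
Minimal DFA: 3 states


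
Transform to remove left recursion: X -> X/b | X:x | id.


Left-recursive alternatives: X/b, X:x; non-recursive: id
Introduce X': X -> idX', X' -> /bX' | :xX' | ε


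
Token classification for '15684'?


Pattern: digits only
Type: INTEGER_LITERAL


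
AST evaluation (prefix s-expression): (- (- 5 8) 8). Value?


Evaluate inner: (- 5 8) = -3
Evaluate root: (- -3 8) = -11
Result: -11


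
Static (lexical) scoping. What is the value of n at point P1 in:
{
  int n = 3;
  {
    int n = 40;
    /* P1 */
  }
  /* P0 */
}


n declared in the same block as P1
n = 40


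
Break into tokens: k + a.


Scan left to right, longest-match per lexeme
Tokens: ID(k), OP(+), ID(a)


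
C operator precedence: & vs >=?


'>=' is relational (level 7); '&' is bitwise AND (level 5)
Higher level binds tighter
'>=' has higher precedence than '&'


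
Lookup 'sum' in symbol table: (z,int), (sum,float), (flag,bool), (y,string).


Lookup 'sum' → type float


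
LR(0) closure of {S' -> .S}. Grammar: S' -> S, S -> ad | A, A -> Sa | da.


Start: S' -> .S
For each item with dot before a nonterminal B, add B -> .γ for every B-production
Closure: [S' -> .S, S -> .ad, S -> .A, A -> .Sa, A -> .da]


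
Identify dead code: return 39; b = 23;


statement follows a return and is unreachable
Dead: 'b = 23'


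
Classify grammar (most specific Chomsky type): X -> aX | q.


Right-linear: every RHS is a terminal or a terminal followed by one nonterminal
Classification: Type 3 (Regular)


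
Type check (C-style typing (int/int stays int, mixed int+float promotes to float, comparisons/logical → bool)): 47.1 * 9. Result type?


Operand types: float * int
Rule: mixed int/float promotes to float; int/int stays int
Result type: float


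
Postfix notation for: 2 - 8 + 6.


Left to right (same or higher precedence on left)
Postfix: 2 8 - 6 +


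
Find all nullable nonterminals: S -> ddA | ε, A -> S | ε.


A nonterminal is nullable iff some alternative derives ε (directly, or every symbol in it is nullable)
Nullable: {A, S}


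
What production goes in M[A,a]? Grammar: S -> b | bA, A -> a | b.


For [A, a]: 'a' ∈ FIRST(a)
Entry: A -> a


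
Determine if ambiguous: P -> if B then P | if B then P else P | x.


dangling else: 'if B then if B then x else x' parses two ways
Ambiguous


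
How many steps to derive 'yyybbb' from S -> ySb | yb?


Derivation: S => ySb => yySbb => yyybbb
Steps: 3


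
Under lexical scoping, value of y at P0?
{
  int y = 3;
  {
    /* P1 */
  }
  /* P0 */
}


y declared in the same block as P0
y = 3


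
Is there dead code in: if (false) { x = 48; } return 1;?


condition is constant false, so the whole block is unreachable
Dead: 'if (false) { x = 48; }'


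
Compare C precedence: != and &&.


'!=' is equality (level 6); '&&' is logical AND (level 2)
Higher level binds tighter
'!=' has higher precedence than '&&'


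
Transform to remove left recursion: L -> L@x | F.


Left-recursive alternatives: L@x; non-recursive: F
Introduce L': L -> FL', L' -> @xL' | ε


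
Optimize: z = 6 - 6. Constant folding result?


6 - 6 = 0 at compile time
Optimized: z = 0


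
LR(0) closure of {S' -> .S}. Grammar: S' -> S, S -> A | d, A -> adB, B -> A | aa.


Start: S' -> .S
For each item with dot before a nonterminal B, add B -> .γ for every B-production
Closure: [S' -> .S, S -> .A, S -> .d, A -> .adB]


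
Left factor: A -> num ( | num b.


Common prefix: 'num'
Factored: A -> num A', A' -> ( | b


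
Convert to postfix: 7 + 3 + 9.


Left to right (same or higher precedence on left)
Postfix: 7 3 + 9 +


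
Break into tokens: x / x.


Scan left to right, longest-match per lexeme
Tokens: ID(x), OP(/), ID(x)


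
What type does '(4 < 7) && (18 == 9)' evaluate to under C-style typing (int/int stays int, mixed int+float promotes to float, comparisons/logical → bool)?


Operand types: bool && bool
Rule: logical operators take bool operands and yield bool
Result type: bool


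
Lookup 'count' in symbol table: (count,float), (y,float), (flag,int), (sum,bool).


Lookup 'count' → type float


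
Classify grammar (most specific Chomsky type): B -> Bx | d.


Left-linear: every RHS is a terminal or one nonterminal followed by a terminal
Classification: Type 3 (Regular)


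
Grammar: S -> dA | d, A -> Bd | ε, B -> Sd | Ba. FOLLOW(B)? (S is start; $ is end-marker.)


$ ∈ FOLLOW(S). For each A -> αBβ: add FIRST(β)\{ε} to FOLLOW(B); if β nullable, add FOLLOW(A).
FOLLOW(B) = {a, d}


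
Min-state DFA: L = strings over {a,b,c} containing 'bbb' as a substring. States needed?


KMP-style automaton: 3 progress states + 1 absorbing accept = 4
Minimal DFA: 4 states


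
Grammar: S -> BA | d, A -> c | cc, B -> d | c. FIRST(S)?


Per alternative of S: FIRST(BA) = {c, d}; FIRST(d) = {d}
FIRST(S) = {c, d}


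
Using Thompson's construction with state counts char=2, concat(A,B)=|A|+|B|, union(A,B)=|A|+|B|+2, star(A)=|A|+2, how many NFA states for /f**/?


Syntax tree has 1 char leaf(s), 0 union(s), 2 star(s)
chars contribute 1×2 = 2; each union adds +2; each star adds +2
Total: 2 + 0 + 4 = 6 states


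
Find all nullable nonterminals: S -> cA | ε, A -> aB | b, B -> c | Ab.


A nonterminal is nullable iff some alternative derives ε (directly, or every symbol in it is nullable)
Nullable: {S}


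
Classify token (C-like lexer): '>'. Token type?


Pattern: operator symbol
Type: OPERATOR


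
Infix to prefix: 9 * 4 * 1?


left-to-right (same/higher precedence on left): tree is (* (* 9 4) 1)
Prefix: * * 9 4 1


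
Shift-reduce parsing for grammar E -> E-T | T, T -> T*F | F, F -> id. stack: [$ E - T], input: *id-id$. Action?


'*' can extend T; shift to build T -> T*F
Action: shift


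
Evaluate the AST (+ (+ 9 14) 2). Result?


Evaluate inner: (+ 9 14) = 23
Evaluate root: (+ 23 2) = 25
Result: 25


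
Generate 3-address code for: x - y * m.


Break into single-operator statements:
t1 = y * m
t2 = x - t1


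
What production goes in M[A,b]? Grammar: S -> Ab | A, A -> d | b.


For [A, b]: 'b' ∈ FIRST(b)
Entry: A -> b


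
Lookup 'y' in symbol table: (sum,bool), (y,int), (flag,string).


Lookup 'y' → type int


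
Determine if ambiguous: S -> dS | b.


right-linear, alternatives start with distinct terminals 'd' vs 'b': unique leftmost derivation
Unambiguous


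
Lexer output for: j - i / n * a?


Scan left to right, longest-match per lexeme
Tokens: ID(j), OP(-), ID(i), OP(/), ID(n), OP(*), ID(a)


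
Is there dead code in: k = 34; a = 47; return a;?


k is assigned but never read
Dead: 'k = 34'


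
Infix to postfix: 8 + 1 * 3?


* has higher precedence, evaluate 1*3 first
Postfix: 8 1 3 * +


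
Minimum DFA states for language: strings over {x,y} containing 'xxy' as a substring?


KMP-style automaton: 3 progress states + 1 absorbing accept = 4
Minimal DFA: 4 states


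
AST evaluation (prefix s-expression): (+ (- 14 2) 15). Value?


Evaluate inner: (- 14 2) = 12
Evaluate root: (+ 12 15) = 27
Result: 27


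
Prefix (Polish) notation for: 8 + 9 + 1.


left-to-right (same/higher precedence on left): tree is (+ (+ 8 9) 1)
Prefix: + + 8 9 1


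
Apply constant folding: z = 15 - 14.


15 - 14 = 1 at compile time
Optimized: z = 1


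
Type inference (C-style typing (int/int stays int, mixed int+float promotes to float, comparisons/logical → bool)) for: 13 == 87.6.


Operand types: int == float
Rule: comparison yields bool
Result type: bool


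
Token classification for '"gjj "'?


Pattern: double-quoted sequence
Type: STRING_LITERAL


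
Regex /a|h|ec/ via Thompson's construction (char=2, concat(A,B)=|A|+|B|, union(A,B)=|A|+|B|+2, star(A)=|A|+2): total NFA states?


Syntax tree has 4 char leaf(s), 2 union(s), 0 star(s)
chars contribute 4×2 = 8; each union adds +2; each star adds +2
Total: 8 + 4 + 0 = 12 states


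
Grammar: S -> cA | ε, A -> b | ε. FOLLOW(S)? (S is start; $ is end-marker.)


$ ∈ FOLLOW(S). For each A -> αBβ: add FIRST(β)\{ε} to FOLLOW(B); if β nullable, add FOLLOW(A).
FOLLOW(S) = {$}


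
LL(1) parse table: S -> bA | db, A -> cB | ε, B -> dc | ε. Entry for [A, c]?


For [A, c]: 'c' ∈ FIRST(cB)
Entry: A -> cB


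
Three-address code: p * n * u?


Break into single-operator statements:
t1 = p * n
t2 = t1 * u


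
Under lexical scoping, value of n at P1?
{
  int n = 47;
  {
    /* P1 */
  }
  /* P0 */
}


P1's block does not declare n; resolves to the enclosing declaration at depth 0
n = 47


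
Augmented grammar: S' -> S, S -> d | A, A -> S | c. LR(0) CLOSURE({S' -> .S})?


Start: S' -> .S
For each item with dot before a nonterminal B, add B -> .γ for every B-production
Closure: [S' -> .S, S -> .d, S -> .A, A -> .S, A -> .c]


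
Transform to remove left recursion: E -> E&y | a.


Left-recursive alternatives: E&y; non-recursive: a
Introduce E': E -> aE', E' -> &yE' | ε


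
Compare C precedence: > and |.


'>' is relational (level 7); '|' is bitwise OR (level 3)
Higher level binds tighter
'>' has higher precedence than '|'


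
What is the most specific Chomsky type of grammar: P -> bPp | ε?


Single nonterminal LHS, but b^n p^n is not regular
Classification: Type 2 (Context-Free)


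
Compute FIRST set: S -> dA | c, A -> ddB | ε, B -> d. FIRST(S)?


Per alternative of S: FIRST(dA) = {d}; FIRST(c) = {c}
FIRST(S) = {c, d}


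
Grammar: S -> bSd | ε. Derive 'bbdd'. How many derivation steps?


Derivation: S => bSd => bbSdd => bbdd
Steps: 3


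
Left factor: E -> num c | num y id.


Common prefix: 'num'
Factored: E -> num E', E' -> c | y id


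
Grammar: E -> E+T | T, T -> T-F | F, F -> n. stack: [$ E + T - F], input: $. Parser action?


handle 'T-F' on top
Action: reduce (T -> T-F)


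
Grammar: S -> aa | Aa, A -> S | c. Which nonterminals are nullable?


A nonterminal is nullable iff some alternative derives ε (directly, or every symbol in it is nullable)
Nullable: {}


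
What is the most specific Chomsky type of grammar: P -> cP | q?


Right-linear: every RHS is a terminal or a terminal followed by one nonterminal
Classification: Type 3 (Regular)


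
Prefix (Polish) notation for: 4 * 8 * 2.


left-to-right (same/higher precedence on left): tree is (* (* 4 8) 2)
Prefix: * * 4 8 2


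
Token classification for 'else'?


Pattern: reserved word
Type: KEYWORD


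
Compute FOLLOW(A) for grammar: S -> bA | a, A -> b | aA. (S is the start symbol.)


$ ∈ FOLLOW(S). For each A -> αBβ: add FIRST(β)\{ε} to FOLLOW(B); if β nullable, add FOLLOW(A).
FOLLOW(A) = {$}


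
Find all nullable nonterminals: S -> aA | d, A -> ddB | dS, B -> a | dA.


A nonterminal is nullable iff some alternative derives ε (directly, or every symbol in it is nullable)
Nullable: {}


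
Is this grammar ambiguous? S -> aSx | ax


balanced a^n…x^n: each string has a unique parse
Unambiguous


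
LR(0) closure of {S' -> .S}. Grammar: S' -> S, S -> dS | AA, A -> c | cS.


Start: S' -> .S
For each item with dot before a nonterminal B, add B -> .γ for every B-production
Closure: [S' -> .S, S -> .dS, S -> .AA, A -> .c, A -> .cS]


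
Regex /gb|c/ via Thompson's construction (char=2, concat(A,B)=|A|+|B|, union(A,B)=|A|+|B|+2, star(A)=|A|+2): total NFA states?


Syntax tree has 3 char leaf(s), 1 union(s), 0 star(s)
chars contribute 3×2 = 6; each union adds +2; each star adds +2
Total: 6 + 2 + 0 = 8 states


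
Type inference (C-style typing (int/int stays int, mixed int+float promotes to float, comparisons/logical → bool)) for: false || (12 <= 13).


Operand types: bool || bool
Rule: logical operators take bool operands and yield bool
Result type: bool


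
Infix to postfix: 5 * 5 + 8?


Left to right (same or higher precedence on left)
Postfix: 5 5 * 8 +


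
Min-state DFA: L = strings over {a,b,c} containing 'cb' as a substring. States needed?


KMP-style automaton: 2 progress states + 1 absorbing accept = 3
Minimal DFA: 3 states


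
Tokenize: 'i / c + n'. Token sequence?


Scan left to right, longest-match per lexeme
Tokens: ID(i), OP(/), ID(c), OP(+), ID(n)


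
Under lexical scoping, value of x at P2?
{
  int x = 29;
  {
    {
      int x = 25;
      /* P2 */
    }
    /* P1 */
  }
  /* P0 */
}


x declared in the same block as P2
x = 25


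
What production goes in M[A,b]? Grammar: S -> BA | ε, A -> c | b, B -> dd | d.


For [A, b]: 'b' ∈ FIRST(b)
Entry: A -> b


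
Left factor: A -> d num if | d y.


Common prefix: 'd'
Factored: A -> d A', A' -> num if | y


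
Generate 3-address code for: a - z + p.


Break into single-operator statements:
t1 = a - z
t2 = t1 + p


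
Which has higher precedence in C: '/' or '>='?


'/' is multiplicative (level 10); '>=' is relational (level 7)
Higher level binds tighter
'/' has higher precedence than '>='


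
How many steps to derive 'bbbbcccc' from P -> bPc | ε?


Derivation: P => bPc => bbPcc => bbbPccc => bbbbPcccc => bbbbcccc
Steps: 5


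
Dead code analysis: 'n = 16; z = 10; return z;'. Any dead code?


n is assigned but never read
Dead: 'n = 16'


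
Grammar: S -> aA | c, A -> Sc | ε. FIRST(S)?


Per alternative of S: FIRST(aA) = {a}; FIRST(c) = {c}
FIRST(S) = {a, c}


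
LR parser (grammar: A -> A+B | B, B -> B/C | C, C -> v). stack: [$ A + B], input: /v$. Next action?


'/' can extend B; shift to build B -> B/C
Action: shift


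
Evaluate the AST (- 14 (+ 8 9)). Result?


Evaluate inner: (+ 8 9) = 17
Evaluate root: (- 14 17) = -3
Result: -3


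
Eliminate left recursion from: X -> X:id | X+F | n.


Left-recursive alternatives: X:id, X+F; non-recursive: n
Introduce X': X -> nX', X' -> :idX' | +FX' | ε


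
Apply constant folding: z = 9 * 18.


9 * 18 = 162 at compile time
Optimized: z = 162


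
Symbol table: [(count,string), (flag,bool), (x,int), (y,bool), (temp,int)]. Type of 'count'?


Lookup 'count' → type string


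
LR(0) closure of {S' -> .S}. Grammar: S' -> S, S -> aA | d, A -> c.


Start: S' -> .S
For each item with dot before a nonterminal B, add B -> .γ for every B-production
Closure: [S' -> .S, S -> .aA, S -> .d]


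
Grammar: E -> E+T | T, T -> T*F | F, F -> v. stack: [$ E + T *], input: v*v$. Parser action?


no handle; shift 'v'
Action: shift


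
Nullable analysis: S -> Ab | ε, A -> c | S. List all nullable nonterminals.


A nonterminal is nullable iff some alternative derives ε (directly, or every symbol in it is nullable)
Nullable: {A, S}


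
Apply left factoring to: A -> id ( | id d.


Common prefix: 'id'
Factored: A -> id A', A' -> ( | d


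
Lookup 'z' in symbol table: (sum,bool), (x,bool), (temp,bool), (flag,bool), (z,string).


Lookup 'z' → type string


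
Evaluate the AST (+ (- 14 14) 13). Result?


Evaluate inner: (- 14 14) = 0
Evaluate root: (+ 0 13) = 13
Result: 13


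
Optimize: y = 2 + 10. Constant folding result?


2 + 10 = 12 at compile time
Optimized: y = 12


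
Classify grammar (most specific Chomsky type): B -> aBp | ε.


Single nonterminal LHS, but a^n p^n is not regular
Classification: Type 2 (Context-Free)


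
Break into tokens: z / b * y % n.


Scan left to right, longest-match per lexeme
Tokens: ID(z), OP(/), ID(b), OP(*), ID(y), OP(%), ID(n)


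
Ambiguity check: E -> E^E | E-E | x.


'x^x-x' has two parse trees (no precedence encoded between ^ and -)
Ambiguous


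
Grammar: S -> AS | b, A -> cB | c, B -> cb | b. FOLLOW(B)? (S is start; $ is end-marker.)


$ ∈ FOLLOW(S). For each A -> αBβ: add FIRST(β)\{ε} to FOLLOW(B); if β nullable, add FOLLOW(A).
FOLLOW(B) = {b, c}


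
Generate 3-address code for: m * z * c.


Break into single-operator statements:
t1 = m * z
t2 = t1 * c


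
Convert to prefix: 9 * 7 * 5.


left-to-right (same/higher precedence on left): tree is (* (* 9 7) 5)
Prefix: * * 9 7 5


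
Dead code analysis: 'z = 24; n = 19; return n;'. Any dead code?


z is assigned but never read
Dead: 'z = 24'


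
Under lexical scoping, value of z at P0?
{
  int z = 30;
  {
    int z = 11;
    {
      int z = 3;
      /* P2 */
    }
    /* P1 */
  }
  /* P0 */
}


z declared in the same block as P0
z = 30


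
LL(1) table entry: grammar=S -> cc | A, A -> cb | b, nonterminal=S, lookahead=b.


For [S, b]: 'b' ∈ FIRST(A)
Entry: S -> A


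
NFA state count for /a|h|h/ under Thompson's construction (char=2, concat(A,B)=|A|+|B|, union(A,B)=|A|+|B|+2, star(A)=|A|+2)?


Syntax tree has 3 char leaf(s), 2 union(s), 0 star(s)
chars contribute 3×2 = 6; each union adds +2; each star adds +2
Total: 6 + 4 + 0 = 10 states


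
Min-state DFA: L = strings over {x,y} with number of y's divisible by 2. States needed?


Track (count of y) mod 2: states 0..1, accept at 0
Minimal DFA: 2 states


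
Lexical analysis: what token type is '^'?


Pattern: operator symbol
Type: OPERATOR


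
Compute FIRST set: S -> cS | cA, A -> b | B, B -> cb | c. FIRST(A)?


Per alternative of A: FIRST(b) = {b}; FIRST(B) = {c}
FIRST(A) = {b, c}


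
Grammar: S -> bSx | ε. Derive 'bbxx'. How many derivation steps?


Derivation: S => bSx => bbSxx => bbxx
Steps: 3
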